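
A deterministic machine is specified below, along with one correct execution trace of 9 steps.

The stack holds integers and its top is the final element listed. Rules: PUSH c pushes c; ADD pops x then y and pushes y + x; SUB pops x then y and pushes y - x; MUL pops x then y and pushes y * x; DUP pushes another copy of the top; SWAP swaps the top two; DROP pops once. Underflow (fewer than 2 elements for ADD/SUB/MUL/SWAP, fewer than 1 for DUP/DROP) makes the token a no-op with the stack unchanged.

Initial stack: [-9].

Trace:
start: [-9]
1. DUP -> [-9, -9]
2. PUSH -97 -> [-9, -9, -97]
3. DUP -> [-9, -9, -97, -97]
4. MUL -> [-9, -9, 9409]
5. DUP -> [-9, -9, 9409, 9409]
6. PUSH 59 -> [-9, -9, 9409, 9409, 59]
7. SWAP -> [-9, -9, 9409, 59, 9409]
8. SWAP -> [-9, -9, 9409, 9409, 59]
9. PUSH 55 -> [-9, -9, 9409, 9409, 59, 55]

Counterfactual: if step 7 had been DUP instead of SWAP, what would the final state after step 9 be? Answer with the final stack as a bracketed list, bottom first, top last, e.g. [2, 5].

[-9, -9, 9409, 9409, 59, 59, 55]

(re-executing from step 7 with the substitution; state before step 7: [-9, -9, 9409, 9409, 59])
7. DUP -> [-9, -9, 9409, 9409, 59, 59]
8. SWAP -> [-9, -9, 9409, 9409, 59, 59]
9. PUSH 55 -> [-9, -9, 9409, 9409, 59, 59, 55]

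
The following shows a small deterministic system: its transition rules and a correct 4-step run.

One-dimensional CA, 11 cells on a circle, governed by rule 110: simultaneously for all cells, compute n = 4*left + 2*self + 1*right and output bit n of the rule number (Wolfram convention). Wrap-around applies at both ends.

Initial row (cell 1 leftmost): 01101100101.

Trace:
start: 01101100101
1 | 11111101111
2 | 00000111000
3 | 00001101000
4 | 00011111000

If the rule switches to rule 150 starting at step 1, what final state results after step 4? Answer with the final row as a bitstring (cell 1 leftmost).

(re-executing steps 1..4 under rule 150; state before step 1: 01101100101)
1 | 00000011101
2 | 10000101001
3 | 01001101110
4 | 11110000101

11110000101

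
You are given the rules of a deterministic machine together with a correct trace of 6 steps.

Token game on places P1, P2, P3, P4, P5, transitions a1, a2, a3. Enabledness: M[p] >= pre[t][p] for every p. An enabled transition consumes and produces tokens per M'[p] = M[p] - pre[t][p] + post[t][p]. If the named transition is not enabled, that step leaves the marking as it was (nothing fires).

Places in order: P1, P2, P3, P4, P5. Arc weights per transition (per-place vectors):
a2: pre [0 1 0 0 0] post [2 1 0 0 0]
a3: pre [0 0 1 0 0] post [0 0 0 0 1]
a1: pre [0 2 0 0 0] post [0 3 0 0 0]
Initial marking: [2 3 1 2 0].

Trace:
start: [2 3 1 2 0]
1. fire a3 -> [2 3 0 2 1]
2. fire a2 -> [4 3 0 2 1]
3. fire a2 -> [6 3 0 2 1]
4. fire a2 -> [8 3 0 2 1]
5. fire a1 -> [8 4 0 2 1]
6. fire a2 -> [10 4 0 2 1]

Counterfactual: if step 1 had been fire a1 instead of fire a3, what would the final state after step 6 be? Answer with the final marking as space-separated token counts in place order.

(re-executing from step 1 with the substitution; state before step 1: [2 3 1 2 0])
1. fire a1 -> [2 4 1 2 0]
2. fire a2 -> [4 4 1 2 0]
3. fire a2 -> [6 4 1 2 0]
4. fire a2 -> [8 4 1 2 0]
5. fire a1 -> [8 5 1 2 0]
6. fire a2 -> [10 5 1 2 0]

10 5 1 2 0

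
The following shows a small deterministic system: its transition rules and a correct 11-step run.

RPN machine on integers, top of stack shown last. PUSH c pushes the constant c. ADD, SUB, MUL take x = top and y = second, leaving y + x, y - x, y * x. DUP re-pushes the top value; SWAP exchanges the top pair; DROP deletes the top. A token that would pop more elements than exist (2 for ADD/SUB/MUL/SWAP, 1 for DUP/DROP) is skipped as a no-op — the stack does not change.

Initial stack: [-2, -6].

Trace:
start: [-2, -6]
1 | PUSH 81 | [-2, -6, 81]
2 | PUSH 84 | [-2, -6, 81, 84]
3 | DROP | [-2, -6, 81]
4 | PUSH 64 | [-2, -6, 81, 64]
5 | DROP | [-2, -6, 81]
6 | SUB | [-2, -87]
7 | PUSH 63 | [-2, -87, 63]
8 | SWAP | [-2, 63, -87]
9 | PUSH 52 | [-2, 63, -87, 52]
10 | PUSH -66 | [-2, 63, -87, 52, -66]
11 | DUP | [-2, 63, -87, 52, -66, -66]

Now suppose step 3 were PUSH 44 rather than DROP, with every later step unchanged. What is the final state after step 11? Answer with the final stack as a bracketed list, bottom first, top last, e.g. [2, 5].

[-2, -6, 81, 63, 40, 52, -66, -66]

(re-executing from step 3 with the substitution; state before step 3: [-2, -6, 81, 84])
3 | PUSH 44 | [-2, -6, 81, 84, 44]
4 | PUSH 64 | [-2, -6, 81, 84, 44, 64]
5 | DROP | [-2, -6, 81, 84, 44]
6 | SUB | [-2, -6, 81, 40]
7 | PUSH 63 | [-2, -6, 81, 40, 63]
8 | SWAP | [-2, -6, 81, 63, 40]
9 | PUSH 52 | [-2, -6, 81, 63, 40, 52]
10 | PUSH -66 | [-2, -6, 81, 63, 40, 52, -66]
11 | DUP | [-2, -6, 81, 63, 40, 52, -66, -66]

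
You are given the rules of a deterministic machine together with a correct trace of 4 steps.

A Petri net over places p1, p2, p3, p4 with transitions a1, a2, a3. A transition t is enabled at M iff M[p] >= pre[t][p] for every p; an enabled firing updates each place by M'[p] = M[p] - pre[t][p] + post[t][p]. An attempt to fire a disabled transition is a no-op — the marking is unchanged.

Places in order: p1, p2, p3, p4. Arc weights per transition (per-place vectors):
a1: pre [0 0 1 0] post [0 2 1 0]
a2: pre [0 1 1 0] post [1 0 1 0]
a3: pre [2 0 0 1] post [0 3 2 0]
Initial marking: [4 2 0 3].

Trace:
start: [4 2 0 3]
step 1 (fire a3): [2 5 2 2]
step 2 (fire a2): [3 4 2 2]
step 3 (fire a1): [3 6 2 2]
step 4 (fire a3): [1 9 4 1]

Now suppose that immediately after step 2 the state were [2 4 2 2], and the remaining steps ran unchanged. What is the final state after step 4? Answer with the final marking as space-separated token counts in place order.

0 9 4 1

state after step 2 := [2 4 2 2]
step 3 (fire a1): [2 6 2 2]
step 4 (fire a3): [0 9 4 1]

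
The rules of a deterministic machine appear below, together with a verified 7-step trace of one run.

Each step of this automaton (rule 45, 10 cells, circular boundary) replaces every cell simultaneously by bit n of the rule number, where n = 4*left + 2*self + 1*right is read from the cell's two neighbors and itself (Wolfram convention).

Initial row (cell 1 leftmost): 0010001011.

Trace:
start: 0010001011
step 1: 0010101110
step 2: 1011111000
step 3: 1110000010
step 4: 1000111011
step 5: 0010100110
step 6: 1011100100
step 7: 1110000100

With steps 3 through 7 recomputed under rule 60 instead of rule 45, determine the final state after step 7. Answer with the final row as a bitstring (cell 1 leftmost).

1010111100

(re-executing steps 3..7 under rule 60; state before step 3: 1011111000)
step 3: 1110000100
step 4: 1001000110
step 5: 1101100101
step 6: 0011010111
step 7: 1010111100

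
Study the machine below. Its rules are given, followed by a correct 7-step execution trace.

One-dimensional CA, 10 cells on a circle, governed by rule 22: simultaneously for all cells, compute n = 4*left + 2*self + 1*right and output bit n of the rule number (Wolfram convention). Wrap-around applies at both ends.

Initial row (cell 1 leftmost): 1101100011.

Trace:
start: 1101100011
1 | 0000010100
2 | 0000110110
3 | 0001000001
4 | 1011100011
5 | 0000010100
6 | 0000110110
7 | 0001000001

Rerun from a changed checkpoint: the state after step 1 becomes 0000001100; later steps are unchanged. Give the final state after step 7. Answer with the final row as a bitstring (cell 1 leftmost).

state after step 1 := 0000001100
2 | 0000010010
3 | 0000111111
4 | 1001000000
5 | 1111100001
6 | 0000010010
7 | 0000111111

0000111111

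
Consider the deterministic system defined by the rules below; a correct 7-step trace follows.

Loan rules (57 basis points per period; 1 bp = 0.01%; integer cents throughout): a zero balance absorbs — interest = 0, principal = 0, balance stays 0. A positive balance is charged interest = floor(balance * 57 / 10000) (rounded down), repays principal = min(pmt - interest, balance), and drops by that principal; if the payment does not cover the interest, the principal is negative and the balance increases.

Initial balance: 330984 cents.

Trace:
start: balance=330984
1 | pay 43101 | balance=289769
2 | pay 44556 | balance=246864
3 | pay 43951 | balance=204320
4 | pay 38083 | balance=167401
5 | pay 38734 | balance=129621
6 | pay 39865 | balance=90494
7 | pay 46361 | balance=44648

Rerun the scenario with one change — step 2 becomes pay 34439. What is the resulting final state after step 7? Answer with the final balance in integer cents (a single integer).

55056

(re-executing from step 2 with the substitution; state before step 2: balance=289769)
2 | pay 34439 | balance=256981
3 | pay 43951 | balance=214494
4 | pay 38083 | balance=177633
5 | pay 38734 | balance=139911
6 | pay 39865 | balance=100843
7 | pay 46361 | balance=55056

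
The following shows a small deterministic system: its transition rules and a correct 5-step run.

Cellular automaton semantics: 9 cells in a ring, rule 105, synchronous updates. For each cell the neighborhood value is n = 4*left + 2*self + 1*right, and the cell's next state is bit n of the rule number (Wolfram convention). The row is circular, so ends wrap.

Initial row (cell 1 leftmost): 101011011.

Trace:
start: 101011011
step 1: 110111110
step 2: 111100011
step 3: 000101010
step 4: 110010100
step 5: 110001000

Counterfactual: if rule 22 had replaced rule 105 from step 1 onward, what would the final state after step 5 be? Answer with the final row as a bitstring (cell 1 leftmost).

000000110

(re-executing steps 1..5 under rule 22; state before step 1: 101011011)
step 1: 001000000
step 2: 011100000
step 3: 100010000
step 4: 110111001
step 5: 000000110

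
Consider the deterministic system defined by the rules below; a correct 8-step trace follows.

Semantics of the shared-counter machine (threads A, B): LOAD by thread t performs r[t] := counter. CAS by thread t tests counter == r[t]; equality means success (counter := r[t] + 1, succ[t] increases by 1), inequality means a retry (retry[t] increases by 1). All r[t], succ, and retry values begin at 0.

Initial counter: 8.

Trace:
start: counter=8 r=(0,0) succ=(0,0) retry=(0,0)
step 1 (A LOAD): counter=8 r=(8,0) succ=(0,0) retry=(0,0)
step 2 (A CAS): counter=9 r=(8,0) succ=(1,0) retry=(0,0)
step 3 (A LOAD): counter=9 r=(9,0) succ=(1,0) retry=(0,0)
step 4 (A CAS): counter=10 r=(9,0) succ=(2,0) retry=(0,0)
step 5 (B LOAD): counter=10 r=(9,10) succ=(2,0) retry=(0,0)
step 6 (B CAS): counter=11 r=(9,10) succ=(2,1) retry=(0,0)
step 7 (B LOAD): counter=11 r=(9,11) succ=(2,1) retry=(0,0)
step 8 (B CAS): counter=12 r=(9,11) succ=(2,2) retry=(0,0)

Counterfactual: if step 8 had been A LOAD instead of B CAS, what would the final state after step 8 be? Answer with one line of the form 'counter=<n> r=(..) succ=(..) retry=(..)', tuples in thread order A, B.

(re-executing from step 8 with the substitution; state before step 8: counter=11 r=(9,11) succ=(2,1) retry=(0,0))
step 8 (A LOAD): counter=11 r=(11,11) succ=(2,1) retry=(0,0)

counter=11 r=(11,11) succ=(2,1) retry=(0,0)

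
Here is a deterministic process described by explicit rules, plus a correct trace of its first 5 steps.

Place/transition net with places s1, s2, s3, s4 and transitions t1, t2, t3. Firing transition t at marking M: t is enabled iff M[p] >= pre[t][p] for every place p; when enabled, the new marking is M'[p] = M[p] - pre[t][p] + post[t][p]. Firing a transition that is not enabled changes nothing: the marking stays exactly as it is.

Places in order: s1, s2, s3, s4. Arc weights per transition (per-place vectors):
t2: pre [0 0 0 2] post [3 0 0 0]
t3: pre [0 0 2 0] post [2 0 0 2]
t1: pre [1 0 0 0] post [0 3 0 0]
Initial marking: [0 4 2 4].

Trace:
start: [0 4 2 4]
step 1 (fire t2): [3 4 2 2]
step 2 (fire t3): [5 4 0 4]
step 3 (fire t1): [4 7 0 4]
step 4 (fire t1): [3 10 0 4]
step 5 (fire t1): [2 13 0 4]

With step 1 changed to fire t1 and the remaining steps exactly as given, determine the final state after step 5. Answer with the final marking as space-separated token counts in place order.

(re-executing from step 1 with the substitution; state before step 1: [0 4 2 4])
step 1 (fire t1): [0 4 2 4]
step 2 (fire t3): [2 4 0 6]
step 3 (fire t1): [1 7 0 6]
step 4 (fire t1): [0 10 0 6]
step 5 (fire t1): [0 10 0 6]

0 10 0 6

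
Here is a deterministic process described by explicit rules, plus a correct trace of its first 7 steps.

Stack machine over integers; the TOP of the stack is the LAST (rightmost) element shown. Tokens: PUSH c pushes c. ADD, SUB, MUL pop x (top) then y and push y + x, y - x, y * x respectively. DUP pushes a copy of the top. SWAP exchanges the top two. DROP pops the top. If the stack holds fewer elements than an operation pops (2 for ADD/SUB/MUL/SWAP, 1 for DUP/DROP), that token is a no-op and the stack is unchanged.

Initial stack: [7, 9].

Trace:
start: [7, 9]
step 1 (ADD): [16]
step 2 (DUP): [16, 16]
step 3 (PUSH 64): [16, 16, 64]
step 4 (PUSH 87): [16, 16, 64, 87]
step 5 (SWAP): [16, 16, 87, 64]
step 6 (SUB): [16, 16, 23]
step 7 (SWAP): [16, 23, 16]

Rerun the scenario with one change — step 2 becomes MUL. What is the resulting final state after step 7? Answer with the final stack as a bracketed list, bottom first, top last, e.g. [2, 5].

[23, 16]

(re-executing from step 2 with the substitution; state before step 2: [16])
step 2 (MUL): [16]
step 3 (PUSH 64): [16, 64]
step 4 (PUSH 87): [16, 64, 87]
step 5 (SWAP): [16, 87, 64]
step 6 (SUB): [16, 23]
step 7 (SWAP): [23, 16]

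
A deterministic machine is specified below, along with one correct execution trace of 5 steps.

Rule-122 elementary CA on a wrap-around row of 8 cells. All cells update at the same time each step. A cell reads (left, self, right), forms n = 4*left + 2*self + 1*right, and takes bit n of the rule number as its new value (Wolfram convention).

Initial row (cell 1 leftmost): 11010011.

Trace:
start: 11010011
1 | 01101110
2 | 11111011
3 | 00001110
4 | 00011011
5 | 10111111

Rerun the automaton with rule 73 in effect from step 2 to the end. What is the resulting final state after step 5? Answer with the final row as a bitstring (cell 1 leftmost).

01101001

(re-executing steps 2..5 under rule 73; state before step 2: 01101110)
2 | 01101010
3 | 01100000
4 | 01101111
5 | 01101001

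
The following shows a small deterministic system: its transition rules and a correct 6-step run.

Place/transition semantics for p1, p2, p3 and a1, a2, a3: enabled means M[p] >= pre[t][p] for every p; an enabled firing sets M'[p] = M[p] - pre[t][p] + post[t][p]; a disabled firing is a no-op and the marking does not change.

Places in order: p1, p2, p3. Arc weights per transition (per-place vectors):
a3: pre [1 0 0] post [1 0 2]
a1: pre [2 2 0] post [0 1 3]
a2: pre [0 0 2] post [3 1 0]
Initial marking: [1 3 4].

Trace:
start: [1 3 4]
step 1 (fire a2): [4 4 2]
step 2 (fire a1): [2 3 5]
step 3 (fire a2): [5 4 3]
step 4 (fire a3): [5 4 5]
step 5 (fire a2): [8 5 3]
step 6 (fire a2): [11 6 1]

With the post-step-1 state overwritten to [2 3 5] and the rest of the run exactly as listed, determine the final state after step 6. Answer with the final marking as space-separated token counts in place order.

state after step 1 := [2 3 5]
step 2 (fire a1): [0 2 8]
step 3 (fire a2): [3 3 6]
step 4 (fire a3): [3 3 8]
step 5 (fire a2): [6 4 6]
step 6 (fire a2): [9 5 4]

9 5 4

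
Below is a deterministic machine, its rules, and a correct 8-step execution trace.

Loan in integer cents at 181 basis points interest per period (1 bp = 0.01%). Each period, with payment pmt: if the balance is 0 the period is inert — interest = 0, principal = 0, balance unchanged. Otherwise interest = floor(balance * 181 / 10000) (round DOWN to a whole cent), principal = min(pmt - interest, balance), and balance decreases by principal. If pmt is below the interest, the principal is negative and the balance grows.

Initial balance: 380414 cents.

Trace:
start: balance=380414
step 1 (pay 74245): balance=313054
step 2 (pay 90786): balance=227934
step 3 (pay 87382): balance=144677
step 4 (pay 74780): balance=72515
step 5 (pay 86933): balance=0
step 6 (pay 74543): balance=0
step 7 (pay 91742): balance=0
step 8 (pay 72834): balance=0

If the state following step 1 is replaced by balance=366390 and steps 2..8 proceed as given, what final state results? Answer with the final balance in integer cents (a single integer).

state after step 1 := balance=366390
step 2 (pay 90786): balance=282235
step 3 (pay 87382): balance=199961
step 4 (pay 74780): balance=128800
step 5 (pay 86933): balance=44198
step 6 (pay 74543): balance=0
step 7 (pay 91742): balance=0
step 8 (pay 72834): balance=0

0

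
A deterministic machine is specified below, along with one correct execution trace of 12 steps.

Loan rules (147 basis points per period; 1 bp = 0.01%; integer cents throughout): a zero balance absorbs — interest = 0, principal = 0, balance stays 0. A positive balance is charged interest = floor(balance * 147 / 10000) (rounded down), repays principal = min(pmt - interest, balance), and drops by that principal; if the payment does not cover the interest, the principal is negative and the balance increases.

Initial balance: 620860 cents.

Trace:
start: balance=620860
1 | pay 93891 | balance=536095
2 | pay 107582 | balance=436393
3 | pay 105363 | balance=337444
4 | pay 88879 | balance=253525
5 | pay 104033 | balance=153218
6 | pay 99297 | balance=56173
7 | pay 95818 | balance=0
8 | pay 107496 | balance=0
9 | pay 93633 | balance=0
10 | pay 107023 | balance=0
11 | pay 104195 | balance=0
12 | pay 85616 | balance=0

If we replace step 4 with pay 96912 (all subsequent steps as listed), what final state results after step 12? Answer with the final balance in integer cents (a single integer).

0

(re-executing from step 4 with the substitution; state before step 4: balance=337444)
4 | pay 96912 | balance=245492
5 | pay 104033 | balance=145067
6 | pay 99297 | balance=47902
7 | pay 95818 | balance=0
8 | pay 107496 | balance=0
9 | pay 93633 | balance=0
10 | pay 107023 | balance=0
11 | pay 104195 | balance=0
12 | pay 85616 | balance=0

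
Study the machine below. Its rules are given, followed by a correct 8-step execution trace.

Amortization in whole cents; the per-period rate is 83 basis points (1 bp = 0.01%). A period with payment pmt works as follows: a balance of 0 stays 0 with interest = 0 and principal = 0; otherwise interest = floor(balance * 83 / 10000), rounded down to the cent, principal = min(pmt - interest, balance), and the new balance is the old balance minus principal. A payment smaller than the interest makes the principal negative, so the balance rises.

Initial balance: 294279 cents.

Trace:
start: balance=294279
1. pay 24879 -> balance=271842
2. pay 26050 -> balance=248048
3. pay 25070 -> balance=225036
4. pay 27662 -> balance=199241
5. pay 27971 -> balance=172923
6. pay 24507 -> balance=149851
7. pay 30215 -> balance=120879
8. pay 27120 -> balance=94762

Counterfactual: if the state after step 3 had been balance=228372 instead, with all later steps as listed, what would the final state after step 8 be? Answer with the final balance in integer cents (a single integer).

98239

state after step 3 := balance=228372
4. pay 27662 -> balance=202605
5. pay 27971 -> balance=176315
6. pay 24507 -> balance=153271
7. pay 30215 -> balance=124328
8. pay 27120 -> balance=98239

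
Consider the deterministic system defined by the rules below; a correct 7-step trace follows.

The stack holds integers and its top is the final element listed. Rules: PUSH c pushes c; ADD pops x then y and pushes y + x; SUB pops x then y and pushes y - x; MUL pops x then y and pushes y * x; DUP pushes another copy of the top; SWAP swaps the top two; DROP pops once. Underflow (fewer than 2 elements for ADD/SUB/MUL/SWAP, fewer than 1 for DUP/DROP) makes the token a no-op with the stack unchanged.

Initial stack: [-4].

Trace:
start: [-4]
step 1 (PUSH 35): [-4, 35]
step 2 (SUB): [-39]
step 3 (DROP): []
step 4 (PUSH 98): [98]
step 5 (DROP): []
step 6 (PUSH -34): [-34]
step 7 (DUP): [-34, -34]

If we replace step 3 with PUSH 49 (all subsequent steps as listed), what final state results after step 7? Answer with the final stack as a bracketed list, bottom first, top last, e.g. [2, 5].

(re-executing from step 3 with the substitution; state before step 3: [-39])
step 3 (PUSH 49): [-39, 49]
step 4 (PUSH 98): [-39, 49, 98]
step 5 (DROP): [-39, 49]
step 6 (PUSH -34): [-39, 49, -34]
step 7 (DUP): [-39, 49, -34, -34]

[-39, 49, -34, -34]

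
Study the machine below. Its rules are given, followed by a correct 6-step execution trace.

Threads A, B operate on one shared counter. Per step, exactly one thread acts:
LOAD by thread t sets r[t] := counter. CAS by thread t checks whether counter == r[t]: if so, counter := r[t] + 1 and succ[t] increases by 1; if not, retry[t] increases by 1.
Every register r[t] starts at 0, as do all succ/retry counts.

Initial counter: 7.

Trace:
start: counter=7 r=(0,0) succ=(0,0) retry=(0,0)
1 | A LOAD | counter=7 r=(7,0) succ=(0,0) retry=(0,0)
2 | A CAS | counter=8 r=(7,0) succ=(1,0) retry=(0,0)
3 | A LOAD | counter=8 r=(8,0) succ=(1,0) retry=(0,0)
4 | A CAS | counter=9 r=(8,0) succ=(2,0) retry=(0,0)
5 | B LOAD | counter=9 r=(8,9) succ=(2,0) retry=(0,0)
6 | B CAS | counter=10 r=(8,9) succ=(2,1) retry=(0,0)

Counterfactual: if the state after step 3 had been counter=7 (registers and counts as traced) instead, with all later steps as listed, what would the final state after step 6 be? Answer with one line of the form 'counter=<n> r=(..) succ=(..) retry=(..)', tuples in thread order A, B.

counter=8 r=(8,7) succ=(1,1) retry=(1,0)

state after step 3 := counter=7 r=(8,0) succ=(1,0) retry=(0,0)
4 | A CAS | counter=7 r=(8,0) succ=(1,0) retry=(1,0)
5 | B LOAD | counter=7 r=(8,7) succ=(1,0) retry=(1,0)
6 | B CAS | counter=8 r=(8,7) succ=(1,1) retry=(1,0)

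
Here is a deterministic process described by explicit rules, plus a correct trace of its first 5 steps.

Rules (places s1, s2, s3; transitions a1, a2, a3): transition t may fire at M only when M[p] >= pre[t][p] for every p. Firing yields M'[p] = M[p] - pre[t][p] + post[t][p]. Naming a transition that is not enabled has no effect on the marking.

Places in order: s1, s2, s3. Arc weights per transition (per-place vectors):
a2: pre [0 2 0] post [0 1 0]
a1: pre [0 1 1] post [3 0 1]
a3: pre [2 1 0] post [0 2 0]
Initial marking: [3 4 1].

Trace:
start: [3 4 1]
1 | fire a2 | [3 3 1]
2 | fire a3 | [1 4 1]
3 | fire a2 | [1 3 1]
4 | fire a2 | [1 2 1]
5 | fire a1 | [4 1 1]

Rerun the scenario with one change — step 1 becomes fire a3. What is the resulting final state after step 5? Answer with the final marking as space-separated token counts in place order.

(re-executing from step 1 with the substitution; state before step 1: [3 4 1])
1 | fire a3 | [1 5 1]
2 | fire a3 | [1 5 1]
3 | fire a2 | [1 4 1]
4 | fire a2 | [1 3 1]
5 | fire a1 | [4 2 1]

4 2 1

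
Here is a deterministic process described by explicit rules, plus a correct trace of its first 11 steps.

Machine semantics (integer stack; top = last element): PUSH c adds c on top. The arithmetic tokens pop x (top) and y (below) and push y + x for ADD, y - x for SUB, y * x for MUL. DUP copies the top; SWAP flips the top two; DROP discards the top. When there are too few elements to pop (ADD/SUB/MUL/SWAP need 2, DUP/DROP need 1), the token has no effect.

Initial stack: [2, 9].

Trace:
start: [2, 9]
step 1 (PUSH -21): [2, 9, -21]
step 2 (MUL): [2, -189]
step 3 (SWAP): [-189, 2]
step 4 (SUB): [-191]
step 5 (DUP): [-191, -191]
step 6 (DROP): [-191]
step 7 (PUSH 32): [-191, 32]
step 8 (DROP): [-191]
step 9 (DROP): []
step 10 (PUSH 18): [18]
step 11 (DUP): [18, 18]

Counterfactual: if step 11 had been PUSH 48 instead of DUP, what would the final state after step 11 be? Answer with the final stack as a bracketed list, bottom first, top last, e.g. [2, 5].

(re-executing from step 11 with the substitution; state before step 11: [18])
step 11 (PUSH 48): [18, 48]

[18, 48]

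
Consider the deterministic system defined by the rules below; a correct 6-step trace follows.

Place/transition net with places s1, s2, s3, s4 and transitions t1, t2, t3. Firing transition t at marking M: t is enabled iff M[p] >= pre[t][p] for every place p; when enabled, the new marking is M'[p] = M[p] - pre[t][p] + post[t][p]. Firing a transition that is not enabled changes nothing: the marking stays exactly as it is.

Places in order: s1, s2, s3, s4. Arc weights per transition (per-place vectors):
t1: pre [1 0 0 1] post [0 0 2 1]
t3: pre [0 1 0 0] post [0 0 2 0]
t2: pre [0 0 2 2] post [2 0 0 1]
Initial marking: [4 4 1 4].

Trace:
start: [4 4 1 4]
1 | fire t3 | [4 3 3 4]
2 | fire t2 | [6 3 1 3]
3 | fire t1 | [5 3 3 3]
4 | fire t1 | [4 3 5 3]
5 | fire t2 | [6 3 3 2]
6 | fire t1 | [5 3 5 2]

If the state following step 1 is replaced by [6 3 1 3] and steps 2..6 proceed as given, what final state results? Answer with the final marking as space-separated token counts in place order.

5 3 5 2

state after step 1 := [6 3 1 3]
2 | fire t2 | [6 3 1 3]
3 | fire t1 | [5 3 3 3]
4 | fire t1 | [4 3 5 3]
5 | fire t2 | [6 3 3 2]
6 | fire t1 | [5 3 5 2]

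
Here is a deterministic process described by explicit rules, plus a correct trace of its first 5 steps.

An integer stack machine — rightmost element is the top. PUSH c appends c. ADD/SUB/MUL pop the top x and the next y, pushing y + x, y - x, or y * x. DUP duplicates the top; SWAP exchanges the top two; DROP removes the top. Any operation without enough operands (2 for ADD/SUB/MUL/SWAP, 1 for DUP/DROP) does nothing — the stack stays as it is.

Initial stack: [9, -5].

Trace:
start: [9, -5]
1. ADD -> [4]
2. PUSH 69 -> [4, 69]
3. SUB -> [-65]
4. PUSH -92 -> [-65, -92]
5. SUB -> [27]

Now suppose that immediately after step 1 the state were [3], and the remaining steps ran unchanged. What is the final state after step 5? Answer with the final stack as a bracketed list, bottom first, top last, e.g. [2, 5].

[26]

state after step 1 := [3]
2. PUSH 69 -> [3, 69]
3. SUB -> [-66]
4. PUSH -92 -> [-66, -92]
5. SUB -> [26]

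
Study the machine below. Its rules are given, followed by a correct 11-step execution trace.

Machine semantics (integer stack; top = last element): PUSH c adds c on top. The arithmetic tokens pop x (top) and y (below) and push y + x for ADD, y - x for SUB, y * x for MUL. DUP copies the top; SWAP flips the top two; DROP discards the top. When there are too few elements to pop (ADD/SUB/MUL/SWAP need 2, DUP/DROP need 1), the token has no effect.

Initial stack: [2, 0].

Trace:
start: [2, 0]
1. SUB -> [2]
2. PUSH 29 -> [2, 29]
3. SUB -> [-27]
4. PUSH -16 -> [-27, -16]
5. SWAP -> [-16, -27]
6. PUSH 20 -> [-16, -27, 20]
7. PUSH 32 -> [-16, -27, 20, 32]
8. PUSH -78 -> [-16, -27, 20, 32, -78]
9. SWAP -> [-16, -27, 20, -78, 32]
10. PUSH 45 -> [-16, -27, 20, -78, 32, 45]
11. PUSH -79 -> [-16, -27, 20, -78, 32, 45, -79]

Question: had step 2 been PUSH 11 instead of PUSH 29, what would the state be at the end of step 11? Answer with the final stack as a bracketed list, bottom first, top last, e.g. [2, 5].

(re-executing from step 2 with the substitution; state before step 2: [2])
2. PUSH 11 -> [2, 11]
3. SUB -> [-9]
4. PUSH -16 -> [-9, -16]
5. SWAP -> [-16, -9]
6. PUSH 20 -> [-16, -9, 20]
7. PUSH 32 -> [-16, -9, 20, 32]
8. PUSH -78 -> [-16, -9, 20, 32, -78]
9. SWAP -> [-16, -9, 20, -78, 32]
10. PUSH 45 -> [-16, -9, 20, -78, 32, 45]
11. PUSH -79 -> [-16, -9, 20, -78, 32, 45, -79]

[-16, -9, 20, -78, 32, 45, -79]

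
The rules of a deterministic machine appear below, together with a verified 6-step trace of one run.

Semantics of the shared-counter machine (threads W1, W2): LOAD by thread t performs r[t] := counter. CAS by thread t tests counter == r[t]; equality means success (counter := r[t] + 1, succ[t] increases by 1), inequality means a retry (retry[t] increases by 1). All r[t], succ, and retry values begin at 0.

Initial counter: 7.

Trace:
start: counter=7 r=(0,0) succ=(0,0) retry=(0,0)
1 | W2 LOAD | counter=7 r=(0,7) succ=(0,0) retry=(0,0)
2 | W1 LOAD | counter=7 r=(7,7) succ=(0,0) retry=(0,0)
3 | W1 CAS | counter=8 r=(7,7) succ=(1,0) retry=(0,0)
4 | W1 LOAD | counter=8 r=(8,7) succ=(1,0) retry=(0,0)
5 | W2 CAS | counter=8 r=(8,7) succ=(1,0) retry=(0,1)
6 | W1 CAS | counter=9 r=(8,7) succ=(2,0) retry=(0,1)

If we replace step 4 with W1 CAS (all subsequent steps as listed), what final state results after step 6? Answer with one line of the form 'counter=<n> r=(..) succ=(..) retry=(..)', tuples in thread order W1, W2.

(re-executing from step 4 with the substitution; state before step 4: counter=8 r=(7,7) succ=(1,0) retry=(0,0))
4 | W1 CAS | counter=8 r=(7,7) succ=(1,0) retry=(1,0)
5 | W2 CAS | counter=8 r=(7,7) succ=(1,0) retry=(1,1)
6 | W1 CAS | counter=8 r=(7,7) succ=(1,0) retry=(2,1)

counter=8 r=(7,7) succ=(1,0) retry=(2,1)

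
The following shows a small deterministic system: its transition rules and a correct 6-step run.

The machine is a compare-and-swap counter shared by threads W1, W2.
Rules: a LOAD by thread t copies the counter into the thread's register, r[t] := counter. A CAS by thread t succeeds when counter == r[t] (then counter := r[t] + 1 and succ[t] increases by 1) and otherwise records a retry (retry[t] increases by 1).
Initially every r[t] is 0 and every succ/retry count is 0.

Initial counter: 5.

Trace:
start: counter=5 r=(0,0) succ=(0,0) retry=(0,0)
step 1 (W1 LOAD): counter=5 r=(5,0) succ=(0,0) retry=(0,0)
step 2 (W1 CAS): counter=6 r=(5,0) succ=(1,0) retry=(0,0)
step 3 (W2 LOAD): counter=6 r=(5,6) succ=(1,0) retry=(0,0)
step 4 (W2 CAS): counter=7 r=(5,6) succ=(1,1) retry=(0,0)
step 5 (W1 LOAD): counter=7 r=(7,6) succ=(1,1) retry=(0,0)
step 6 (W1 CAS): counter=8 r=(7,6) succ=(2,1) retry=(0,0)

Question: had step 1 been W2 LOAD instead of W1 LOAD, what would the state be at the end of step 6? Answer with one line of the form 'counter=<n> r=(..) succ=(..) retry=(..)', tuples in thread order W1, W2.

(re-executing from step 1 with the substitution; state before step 1: counter=5 r=(0,0) succ=(0,0) retry=(0,0))
step 1 (W2 LOAD): counter=5 r=(0,5) succ=(0,0) retry=(0,0)
step 2 (W1 CAS): counter=5 r=(0,5) succ=(0,0) retry=(1,0)
step 3 (W2 LOAD): counter=5 r=(0,5) succ=(0,0) retry=(1,0)
step 4 (W2 CAS): counter=6 r=(0,5) succ=(0,1) retry=(1,0)
step 5 (W1 LOAD): counter=6 r=(6,5) succ=(0,1) retry=(1,0)
step 6 (W1 CAS): counter=7 r=(6,5) succ=(1,1) retry=(1,0)

counter=7 r=(6,5) succ=(1,1) retry=(1,0)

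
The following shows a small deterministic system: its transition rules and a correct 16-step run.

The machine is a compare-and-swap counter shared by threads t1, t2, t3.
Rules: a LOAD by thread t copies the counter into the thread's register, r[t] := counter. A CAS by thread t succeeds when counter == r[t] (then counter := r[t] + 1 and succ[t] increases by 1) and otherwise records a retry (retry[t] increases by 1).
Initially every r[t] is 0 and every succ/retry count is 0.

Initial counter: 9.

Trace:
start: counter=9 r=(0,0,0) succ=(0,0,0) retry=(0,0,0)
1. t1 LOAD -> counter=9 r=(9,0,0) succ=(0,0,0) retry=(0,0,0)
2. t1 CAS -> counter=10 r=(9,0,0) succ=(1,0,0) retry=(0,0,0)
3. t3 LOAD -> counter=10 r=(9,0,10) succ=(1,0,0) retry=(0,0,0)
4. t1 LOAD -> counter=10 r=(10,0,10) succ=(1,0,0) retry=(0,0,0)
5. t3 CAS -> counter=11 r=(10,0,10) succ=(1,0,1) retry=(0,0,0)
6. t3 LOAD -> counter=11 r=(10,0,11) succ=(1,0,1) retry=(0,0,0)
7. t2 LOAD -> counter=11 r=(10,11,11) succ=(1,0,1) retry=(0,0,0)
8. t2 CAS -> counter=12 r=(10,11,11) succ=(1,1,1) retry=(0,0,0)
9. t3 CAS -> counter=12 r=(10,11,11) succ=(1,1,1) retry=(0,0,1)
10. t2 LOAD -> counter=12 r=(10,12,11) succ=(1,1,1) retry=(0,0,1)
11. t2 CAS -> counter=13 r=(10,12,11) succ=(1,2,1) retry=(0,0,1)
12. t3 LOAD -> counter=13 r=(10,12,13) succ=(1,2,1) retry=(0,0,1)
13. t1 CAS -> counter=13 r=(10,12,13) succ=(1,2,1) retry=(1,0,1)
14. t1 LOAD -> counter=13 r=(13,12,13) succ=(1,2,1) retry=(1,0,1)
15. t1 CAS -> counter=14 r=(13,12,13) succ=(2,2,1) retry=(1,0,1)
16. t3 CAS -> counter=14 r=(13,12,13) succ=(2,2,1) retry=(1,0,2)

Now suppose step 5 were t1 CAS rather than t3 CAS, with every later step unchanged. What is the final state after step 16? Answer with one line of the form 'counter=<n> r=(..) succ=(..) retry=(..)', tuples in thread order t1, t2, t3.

(re-executing from step 5 with the substitution; state before step 5: counter=10 r=(10,0,10) succ=(1,0,0) retry=(0,0,0))
5. t1 CAS -> counter=11 r=(10,0,10) succ=(2,0,0) retry=(0,0,0)
6. t3 LOAD -> counter=11 r=(10,0,11) succ=(2,0,0) retry=(0,0,0)
7. t2 LOAD -> counter=11 r=(10,11,11) succ=(2,0,0) retry=(0,0,0)
8. t2 CAS -> counter=12 r=(10,11,11) succ=(2,1,0) retry=(0,0,0)
9. t3 CAS -> counter=12 r=(10,11,11) succ=(2,1,0) retry=(0,0,1)
10. t2 LOAD -> counter=12 r=(10,12,11) succ=(2,1,0) retry=(0,0,1)
11. t2 CAS -> counter=13 r=(10,12,11) succ=(2,2,0) retry=(0,0,1)
12. t3 LOAD -> counter=13 r=(10,12,13) succ=(2,2,0) retry=(0,0,1)
13. t1 CAS -> counter=13 r=(10,12,13) succ=(2,2,0) retry=(1,0,1)
14. t1 LOAD -> counter=13 r=(13,12,13) succ=(2,2,0) retry=(1,0,1)
15. t1 CAS -> counter=14 r=(13,12,13) succ=(3,2,0) retry=(1,0,1)
16. t3 CAS -> counter=14 r=(13,12,13) succ=(3,2,0) retry=(1,0,2)

counter=14 r=(13,12,13) succ=(3,2,0) retry=(1,0,2)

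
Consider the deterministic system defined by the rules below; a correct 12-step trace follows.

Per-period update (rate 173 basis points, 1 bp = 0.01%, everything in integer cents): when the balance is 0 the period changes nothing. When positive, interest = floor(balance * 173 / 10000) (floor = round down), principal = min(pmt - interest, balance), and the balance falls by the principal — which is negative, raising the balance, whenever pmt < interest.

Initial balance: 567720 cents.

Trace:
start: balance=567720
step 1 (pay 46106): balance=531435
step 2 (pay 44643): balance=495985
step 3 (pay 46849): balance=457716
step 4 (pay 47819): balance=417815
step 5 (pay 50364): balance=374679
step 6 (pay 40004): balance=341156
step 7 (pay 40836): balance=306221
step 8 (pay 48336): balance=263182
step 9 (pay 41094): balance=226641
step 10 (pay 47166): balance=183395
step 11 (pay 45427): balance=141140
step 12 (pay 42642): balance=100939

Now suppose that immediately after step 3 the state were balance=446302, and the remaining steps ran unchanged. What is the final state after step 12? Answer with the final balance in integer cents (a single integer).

87623

state after step 3 := balance=446302
step 4 (pay 47819): balance=406204
step 5 (pay 50364): balance=362867
step 6 (pay 40004): balance=329140
step 7 (pay 40836): balance=293998
step 8 (pay 48336): balance=250748
step 9 (pay 41094): balance=213991
step 10 (pay 47166): balance=170527
step 11 (pay 45427): balance=128050
step 12 (pay 42642): balance=87623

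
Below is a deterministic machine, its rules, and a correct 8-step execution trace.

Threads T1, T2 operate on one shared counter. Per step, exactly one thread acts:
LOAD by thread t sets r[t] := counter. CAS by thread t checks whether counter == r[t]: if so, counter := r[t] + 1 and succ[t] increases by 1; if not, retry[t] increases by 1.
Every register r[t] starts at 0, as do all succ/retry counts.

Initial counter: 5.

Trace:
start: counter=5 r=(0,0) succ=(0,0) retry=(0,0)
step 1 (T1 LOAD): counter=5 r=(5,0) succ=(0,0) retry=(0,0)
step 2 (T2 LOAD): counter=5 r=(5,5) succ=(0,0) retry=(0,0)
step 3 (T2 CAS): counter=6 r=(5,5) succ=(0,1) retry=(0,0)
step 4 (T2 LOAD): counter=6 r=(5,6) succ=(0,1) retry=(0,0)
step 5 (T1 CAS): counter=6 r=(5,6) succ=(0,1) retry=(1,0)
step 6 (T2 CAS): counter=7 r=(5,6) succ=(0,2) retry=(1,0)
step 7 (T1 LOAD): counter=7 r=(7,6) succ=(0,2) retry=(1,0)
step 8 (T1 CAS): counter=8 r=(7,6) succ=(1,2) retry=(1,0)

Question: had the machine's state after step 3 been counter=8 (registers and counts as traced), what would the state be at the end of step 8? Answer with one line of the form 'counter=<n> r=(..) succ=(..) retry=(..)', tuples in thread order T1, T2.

counter=10 r=(9,8) succ=(1,2) retry=(1,0)

state after step 3 := counter=8 r=(5,5) succ=(0,1) retry=(0,0)
step 4 (T2 LOAD): counter=8 r=(5,8) succ=(0,1) retry=(0,0)
step 5 (T1 CAS): counter=8 r=(5,8) succ=(0,1) retry=(1,0)
step 6 (T2 CAS): counter=9 r=(5,8) succ=(0,2) retry=(1,0)
step 7 (T1 LOAD): counter=9 r=(9,8) succ=(0,2) retry=(1,0)
step 8 (T1 CAS): counter=10 r=(9,8) succ=(1,2) retry=(1,0)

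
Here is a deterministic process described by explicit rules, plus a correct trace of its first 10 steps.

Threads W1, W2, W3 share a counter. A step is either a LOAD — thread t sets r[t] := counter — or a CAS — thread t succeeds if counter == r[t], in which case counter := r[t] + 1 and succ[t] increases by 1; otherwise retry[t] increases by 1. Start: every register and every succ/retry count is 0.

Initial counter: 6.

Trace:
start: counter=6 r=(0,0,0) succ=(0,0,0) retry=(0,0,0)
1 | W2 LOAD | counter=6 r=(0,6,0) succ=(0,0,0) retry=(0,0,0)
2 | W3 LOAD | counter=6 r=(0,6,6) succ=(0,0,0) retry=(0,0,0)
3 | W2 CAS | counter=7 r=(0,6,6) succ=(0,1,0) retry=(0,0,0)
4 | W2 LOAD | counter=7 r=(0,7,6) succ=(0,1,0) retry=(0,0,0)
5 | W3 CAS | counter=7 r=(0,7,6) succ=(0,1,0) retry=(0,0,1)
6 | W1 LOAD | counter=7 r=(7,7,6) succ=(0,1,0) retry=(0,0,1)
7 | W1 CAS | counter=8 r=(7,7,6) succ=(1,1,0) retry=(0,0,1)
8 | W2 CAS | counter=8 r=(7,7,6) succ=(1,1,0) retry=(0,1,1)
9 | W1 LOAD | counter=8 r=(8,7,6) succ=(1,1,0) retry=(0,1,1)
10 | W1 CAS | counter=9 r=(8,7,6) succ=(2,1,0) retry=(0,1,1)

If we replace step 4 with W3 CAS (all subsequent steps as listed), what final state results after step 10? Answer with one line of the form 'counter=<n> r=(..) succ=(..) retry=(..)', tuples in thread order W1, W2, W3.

counter=9 r=(8,6,6) succ=(2,1,0) retry=(0,1,2)

(re-executing from step 4 with the substitution; state before step 4: counter=7 r=(0,6,6) succ=(0,1,0) retry=(0,0,0))
4 | W3 CAS | counter=7 r=(0,6,6) succ=(0,1,0) retry=(0,0,1)
5 | W3 CAS | counter=7 r=(0,6,6) succ=(0,1,0) retry=(0,0,2)
6 | W1 LOAD | counter=7 r=(7,6,6) succ=(0,1,0) retry=(0,0,2)
7 | W1 CAS | counter=8 r=(7,6,6) succ=(1,1,0) retry=(0,0,2)
8 | W2 CAS | counter=8 r=(7,6,6) succ=(1,1,0) retry=(0,1,2)
9 | W1 LOAD | counter=8 r=(8,6,6) succ=(1,1,0) retry=(0,1,2)
10 | W1 CAS | counter=9 r=(8,6,6) succ=(2,1,0) retry=(0,1,2)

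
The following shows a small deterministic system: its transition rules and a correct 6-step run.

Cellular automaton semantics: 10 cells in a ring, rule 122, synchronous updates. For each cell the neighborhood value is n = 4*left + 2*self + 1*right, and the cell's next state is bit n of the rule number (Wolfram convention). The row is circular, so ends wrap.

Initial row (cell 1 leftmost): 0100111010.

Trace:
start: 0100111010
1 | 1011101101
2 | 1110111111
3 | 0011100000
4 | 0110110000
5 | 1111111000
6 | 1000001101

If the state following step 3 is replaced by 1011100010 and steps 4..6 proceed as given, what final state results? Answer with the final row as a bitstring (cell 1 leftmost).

state after step 3 := 1011100010
4 | 0110110101
5 | 1111111010
6 | 1000001101

1000001101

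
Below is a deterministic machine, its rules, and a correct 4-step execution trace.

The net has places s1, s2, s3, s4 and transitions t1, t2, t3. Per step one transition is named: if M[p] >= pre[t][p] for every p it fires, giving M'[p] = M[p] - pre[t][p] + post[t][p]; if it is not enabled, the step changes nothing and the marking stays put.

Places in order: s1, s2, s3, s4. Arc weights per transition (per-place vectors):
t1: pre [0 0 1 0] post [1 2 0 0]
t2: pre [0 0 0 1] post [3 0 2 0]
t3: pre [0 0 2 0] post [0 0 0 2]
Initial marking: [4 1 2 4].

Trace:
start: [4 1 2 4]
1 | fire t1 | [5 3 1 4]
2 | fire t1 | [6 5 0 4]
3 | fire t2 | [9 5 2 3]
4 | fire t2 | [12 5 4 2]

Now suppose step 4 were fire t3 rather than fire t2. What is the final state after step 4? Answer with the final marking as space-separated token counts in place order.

(re-executing from step 4 with the substitution; state before step 4: [9 5 2 3])
4 | fire t3 | [9 5 0 5]

9 5 0 5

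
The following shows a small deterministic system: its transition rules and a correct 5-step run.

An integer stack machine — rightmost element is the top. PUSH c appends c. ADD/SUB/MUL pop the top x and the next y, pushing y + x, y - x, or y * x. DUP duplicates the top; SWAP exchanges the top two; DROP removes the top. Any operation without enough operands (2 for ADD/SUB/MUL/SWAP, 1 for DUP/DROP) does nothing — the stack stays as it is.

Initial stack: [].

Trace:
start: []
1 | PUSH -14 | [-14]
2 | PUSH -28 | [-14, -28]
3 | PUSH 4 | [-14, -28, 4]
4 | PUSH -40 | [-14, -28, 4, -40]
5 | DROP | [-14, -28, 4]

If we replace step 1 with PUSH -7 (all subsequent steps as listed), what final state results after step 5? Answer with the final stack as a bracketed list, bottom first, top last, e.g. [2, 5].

(re-executing from step 1 with the substitution; state before step 1: [])
1 | PUSH -7 | [-7]
2 | PUSH -28 | [-7, -28]
3 | PUSH 4 | [-7, -28, 4]
4 | PUSH -40 | [-7, -28, 4, -40]
5 | DROP | [-7, -28, 4]

[-7, -28, 4]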